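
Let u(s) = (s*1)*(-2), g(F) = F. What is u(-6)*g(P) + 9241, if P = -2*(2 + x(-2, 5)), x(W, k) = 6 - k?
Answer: 9169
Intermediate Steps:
P = -6 (P = -2*(2 + (6 - 1*5)) = -2*(2 + (6 - 5)) = -2*(2 + 1) = -2*3 = -6)
u(s) = -2*s (u(s) = s*(-2) = -2*s)
u(-6)*g(P) + 9241 = -2*(-6)*(-6) + 9241 = 12*(-6) + 9241 = -72 + 9241 = 9169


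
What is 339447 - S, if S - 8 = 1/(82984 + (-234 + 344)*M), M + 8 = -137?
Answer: 22753953925/67034 ≈ 3.3944e+5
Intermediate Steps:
M = -145 (M = -8 - 137 = -145)
S = 536273/67034 (S = 8 + 1/(82984 + (-234 + 344)*(-145)) = 8 + 1/(82984 + 110*(-145)) = 8 + 1/(82984 - 15950) = 8 + 1/67034 = 536273/67034 ≈ 8.0000)
339447 - S = 339447 - 1*536273/67034 = 339447 - 536273/67034 = 22753953925/67034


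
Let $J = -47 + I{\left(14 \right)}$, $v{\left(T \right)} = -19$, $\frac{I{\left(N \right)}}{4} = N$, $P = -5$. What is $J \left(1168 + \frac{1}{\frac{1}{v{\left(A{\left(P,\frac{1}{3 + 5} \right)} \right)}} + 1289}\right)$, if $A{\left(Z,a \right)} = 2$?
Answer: $\frac{257439051}{24490} \approx 10512.0$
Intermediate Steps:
$I{\left(N \right)} = 4 N$
$J = 9$ ($J = -47 + 4 \cdot 14 = -47 + 56 = 9$)
$J \left(1168 + \frac{1}{\frac{1}{v{\left(A{\left(P,\frac{1}{3 + 5} \right)} \right)}} + 1289}\right) = 9 \left(1168 + \frac{1}{\frac{1}{-19} + 1289}\right) = 9 \left(1168 + \frac{1}{- \frac{1}{19} + 1289}\right) = 9 \left(1168 + \frac{1}{\frac{24490}{19}}\right) = 9 \left(1168 + \frac{19}{24490}\right) = 9 \cdot \frac{28604339}{24490} = \frac{257439051}{24490}$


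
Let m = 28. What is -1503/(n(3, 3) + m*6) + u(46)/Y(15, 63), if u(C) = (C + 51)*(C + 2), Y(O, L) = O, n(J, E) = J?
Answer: 28653/95 ≈ 301.61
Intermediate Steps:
u(C) = (2 + C)*(51 + C) (u(C) = (51 + C)*(2 + C) = (2 + C)*(51 + C))
-1503/(n(3, 3) + m*6) + u(46)/Y(15, 63) = -1503/(3 + 28*6) + (102 + 46² + 53*46)/15 = -1503/(3 + 168) + (102 + 2116 + 2438)*(1/15) = -1503/171 + 4656*(1/15) = -1503*1/171 + 1552/5 = -167/19 + 1552/5 = 28653/95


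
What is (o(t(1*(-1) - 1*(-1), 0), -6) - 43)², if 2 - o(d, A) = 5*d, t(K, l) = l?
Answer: 1681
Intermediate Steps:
o(d, A) = 2 - 5*d
(o(t(1*(-1) - 1*(-1), 0), -6) - 43)² = ((2 - 5*0) - 43)² = ((2 + 0) - 43)² = (2 - 43)² = (-41)² = 1681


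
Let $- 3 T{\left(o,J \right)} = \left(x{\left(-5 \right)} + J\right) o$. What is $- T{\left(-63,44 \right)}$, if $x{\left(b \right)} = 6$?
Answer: $-1050$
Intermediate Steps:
$T{\left(o,J \right)} = - \frac{o \left(6 + J\right)}{3}$ ($T{\left(o,J \right)} = - \frac{\left(6 + J\right) o}{3} = - \frac{o \left(6 + J\right)}{3}$)
$- T{\left(-63,44 \right)} = - \frac{\left(-1\right) \left(-63\right) \left(6 + 44\right)}{3} = - \frac{\left(-1\right) \left(-63\right) 50}{3} = \left(-1\right) 1050 = -1050$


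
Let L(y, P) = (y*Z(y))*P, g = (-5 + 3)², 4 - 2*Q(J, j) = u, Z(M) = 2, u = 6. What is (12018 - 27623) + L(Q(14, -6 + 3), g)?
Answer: -15613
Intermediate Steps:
Q(J, j) = -1 (Q(J, j) = 2 - ½*6 = 2 - 3 = -1)
g = 4 (g = (-2)² = 4)
L(y, P) = 2*P*y (L(y, P) = (y*2)*P = (2*y)*P = 2*P*y)
(12018 - 27623) + L(Q(14, -6 + 3), g) = (12018 - 27623) + 2*4*(-1) = -15605 - 8 = -15613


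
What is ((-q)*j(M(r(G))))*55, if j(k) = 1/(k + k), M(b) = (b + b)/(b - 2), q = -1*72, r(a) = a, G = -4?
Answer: 1485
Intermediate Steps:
q = -72
M(b) = 2*b/(-2 + b) (M(b) = (2*b)/(-2 + b) = 2*b/(-2 + b))
j(k) = 1/(2*k)
((-q)*j(M(r(G))))*55 = ((-1*(-72))*(1/(2*((2*(-4)/(-2 - 4))))))*55 = (72*(1/(2*((2*(-4)/(-6))))))*55 = (72*(1/(2*((2*(-4)*(-1/6))))))*55 = (72*(1/(2*(4/3))))*55 = (72*((1/2)*(3/4)))*55 = (72*(3/8))*55 = 27*55 = 1485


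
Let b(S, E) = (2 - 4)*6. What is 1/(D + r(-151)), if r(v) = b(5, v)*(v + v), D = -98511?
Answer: -1/94887 ≈ -1.0539e-5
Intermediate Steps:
b(S, E) = -12 (b(S, E) = -2*6 = -12)
r(v) = -24*v (r(v) = -12*(v + v) = -24*v)
1/(D + r(-151)) = 1/(-98511 - 24*(-151)) = 1/(-98511 + 3624) = 1/(-94887) = -1/94887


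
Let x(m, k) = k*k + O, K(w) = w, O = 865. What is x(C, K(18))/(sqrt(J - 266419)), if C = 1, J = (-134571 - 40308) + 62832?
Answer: -1189*I*sqrt(378466)/378466 ≈ -1.9327*I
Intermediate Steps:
J = -112047 (J = -174879 + 62832 = -112047)
x(m, k) = 865 + k**2 (x(m, k) = k*k + 865 = k**2 + 865 = 865 + k**2)
x(C, K(18))/(sqrt(J - 266419)) = (865 + 18**2)/(sqrt(-112047 - 266419)) = (865 + 324)/(sqrt(-378466)) = 1189/((I*sqrt(378466))) = 1189*(-I*sqrt(378466)/378466) = -1189*I*sqrt(378466)/378466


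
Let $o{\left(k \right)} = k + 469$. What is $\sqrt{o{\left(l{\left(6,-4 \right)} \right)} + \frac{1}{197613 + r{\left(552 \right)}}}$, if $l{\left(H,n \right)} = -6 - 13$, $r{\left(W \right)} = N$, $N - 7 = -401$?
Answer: $\frac{\sqrt{17502900479669}}{197219} \approx 21.213$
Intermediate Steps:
$N = -394$ ($N = 7 - 401 = -394$)
$r{\left(W \right)} = -394$
$l{\left(H,n \right)} = -19$
$o{\left(k \right)} = 469 + k$
$\sqrt{o{\left(l{\left(6,-4 \right)} \right)} + \frac{1}{197613 + r{\left(552 \right)}}} = \sqrt{\left(469 - 19\right) + \frac{1}{197613 - 394}} = \sqrt{450 + \frac{1}{197219}} = \sqrt{\frac{88748551}{197219}} = \frac{\sqrt{17502900479669}}{197219}$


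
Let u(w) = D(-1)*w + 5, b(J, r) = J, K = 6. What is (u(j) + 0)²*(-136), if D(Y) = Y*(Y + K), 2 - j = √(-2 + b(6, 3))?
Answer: -3400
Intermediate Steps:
j = 0 (j = 2 - √(-2 + 6) = 2 - √4 = 2 - 1*2 = 2 - 2 = 0)
D(Y) = Y*(6 + Y) (D(Y) = Y*(Y + 6) = Y*(6 + Y))
u(w) = 5 - 5*w (u(w) = (-(6 - 1))*w + 5 = (-1*5)*w + 5 = -5*w + 5 = 5 - 5*w)
(u(j) + 0)²*(-136) = ((5 - 5*0) + 0)²*(-136) = ((5 + 0) + 0)²*(-136) = (5 + 0)²*(-136) = 5²*(-136) = 25*(-136) = -3400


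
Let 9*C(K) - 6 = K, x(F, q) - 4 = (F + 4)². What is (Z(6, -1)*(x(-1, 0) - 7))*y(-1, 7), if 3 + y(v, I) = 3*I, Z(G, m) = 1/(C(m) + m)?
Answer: -243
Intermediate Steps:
x(F, q) = 4 + (4 + F)² (x(F, q) = 4 + (F + 4)² = 4 + (4 + F)²)
C(K) = ⅔ + K/9
Z(G, m) = 1/(⅔ + 10*m/9) (Z(G, m) = 1/((⅔ + m/9) + m) = 1/(⅔ + 10*m/9))
y(v, I) = -3 + 3*I
(Z(6, -1)*(x(-1, 0) - 7))*y(-1, 7) = ((9/(2*(3 + 5*(-1))))*((4 + (4 - 1)²) - 7))*(-3 + 3*7) = ((9/(2*(3 - 5)))*((4 + 3²) - 7))*(-3 + 21) = (((9/2)/(-2))*((4 + 9) - 7))*18 = (((9/2)*(-½))*(13 - 7))*18 = -9/4*6*18 = -27/2*18 = -243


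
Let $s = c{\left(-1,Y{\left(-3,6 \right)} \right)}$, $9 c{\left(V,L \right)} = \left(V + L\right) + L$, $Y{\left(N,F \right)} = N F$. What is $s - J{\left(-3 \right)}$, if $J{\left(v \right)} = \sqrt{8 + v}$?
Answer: $- \frac{37}{9} - \sqrt{5} \approx -6.3472$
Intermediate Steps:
$Y{\left(N,F \right)} = F N$
$c{\left(V,L \right)} = \frac{V}{9} + \frac{2 L}{9}$ ($c{\left(V,L \right)} = \frac{\left(V + L\right) + L}{9} = \frac{\left(L + V\right) + L}{9} = \frac{V + 2 L}{9} = \frac{V}{9} + \frac{2 L}{9}$)
$s = - \frac{37}{9}$ ($s = \frac{1}{9} \left(-1\right) + \frac{2 \cdot 6 \left(-3\right)}{9} = - \frac{1}{9} + \frac{2}{9} \left(-18\right) = - \frac{1}{9} - 4 = - \frac{37}{9} \approx -4.1111$)
$s - J{\left(-3 \right)} = - \frac{37}{9} - \sqrt{8 - 3} = - \frac{37}{9} - \sqrt{5}$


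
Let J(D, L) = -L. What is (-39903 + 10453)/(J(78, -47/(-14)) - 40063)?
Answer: 412300/560929 ≈ 0.73503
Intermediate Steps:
(-39903 + 10453)/(J(78, -47/(-14)) - 40063) = (-39903 + 10453)/(-(-47)/(-14) - 40063) = -29450/(-(-47)*(-1)/14 - 40063) = -29450/(-1*47/14 - 40063) = -29450/(-47/14 - 40063) = -29450/(-560929/14) = -29450*(-14/560929) = 412300/560929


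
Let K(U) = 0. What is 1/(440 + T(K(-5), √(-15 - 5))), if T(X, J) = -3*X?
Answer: 1/440 ≈ 0.0022727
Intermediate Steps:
1/(440 + T(K(-5), √(-15 - 5))) = 1/(440 - 3*0) = 1/(440 + 0) = 1/440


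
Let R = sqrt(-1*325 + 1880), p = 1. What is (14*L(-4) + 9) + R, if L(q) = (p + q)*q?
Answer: 177 + sqrt(1555) ≈ 216.43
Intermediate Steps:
L(q) = q*(1 + q) (L(q) = (1 + q)*q = q*(1 + q))
R = sqrt(1555) (R = sqrt(-325 + 1880) = sqrt(1555) ≈ 39.433)
(14*L(-4) + 9) + R = (14*(-4*(1 - 4)) + 9) + sqrt(1555) = (14*(-4*(-3)) + 9) + sqrt(1555) = (14*12 + 9) + sqrt(1555) = (168 + 9) + sqrt(1555) = 177 + sqrt(1555)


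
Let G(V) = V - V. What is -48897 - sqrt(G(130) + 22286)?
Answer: -48897 - sqrt(22286) ≈ -49046.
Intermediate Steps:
G(V) = 0
-48897 - sqrt(G(130) + 22286) = -48897 - sqrt(0 + 22286) = -48897 - sqrt(22286)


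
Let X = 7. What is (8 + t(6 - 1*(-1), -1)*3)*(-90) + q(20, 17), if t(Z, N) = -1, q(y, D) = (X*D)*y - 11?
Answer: 1919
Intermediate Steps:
q(y, D) = -11 + 7*D*y (q(y, D) = (7*D)*y - 11 = 7*D*y - 11 = -11 + 7*D*y)
(8 + t(6 - 1*(-1), -1)*3)*(-90) + q(20, 17) = (8 - 1*3)*(-90) + (-11 + 7*17*20) = (8 - 3)*(-90) + (-11 + 2380) = 5*(-90) + 2369 = -450 + 2369 = 1919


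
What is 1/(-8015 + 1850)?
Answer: -1/6165 ≈ -0.00016221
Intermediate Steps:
1/(-8015 + 1850) = 1/(-6165) = -1/6165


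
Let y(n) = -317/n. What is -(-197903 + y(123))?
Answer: 24342386/123 ≈ 1.9791e+5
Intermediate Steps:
-(-197903 + y(123)) = -(-197903 - 317/123) = -1*(-24342386/123) = 24342386/123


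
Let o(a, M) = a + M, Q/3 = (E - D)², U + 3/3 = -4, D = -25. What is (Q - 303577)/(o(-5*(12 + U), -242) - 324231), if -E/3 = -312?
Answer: -1233493/162254 ≈ -7.6022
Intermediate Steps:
U = -5 (U = -1 - 4 = -5)
E = 936 (E = -3*(-312) = 936)
Q = 2770563 (Q = 3*(936 - 1*(-25))² = 3*(936 + 25)² = 3*961² = 3*923521 = 2770563)
o(a, M) = M + a
(Q - 303577)/(o(-5*(12 + U), -242) - 324231) = (2770563 - 303577)/((-242 - 5*(12 - 5)) - 324231) = 2466986/((-242 - 5*7) - 324231) = 2466986/((-242 - 35) - 324231) = 2466986/(-277 - 324231) = 2466986/(-324508) = 2466986*(-1/324508) = -1233493/162254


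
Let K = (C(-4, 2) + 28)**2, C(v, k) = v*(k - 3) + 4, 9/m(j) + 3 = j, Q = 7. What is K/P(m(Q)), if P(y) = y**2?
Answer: 256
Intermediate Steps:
m(j) = 9/(-3 + j)
C(v, k) = 4 + v*(-3 + k) (C(v, k) = v*(-3 + k) + 4 = 4 + v*(-3 + k))
K = 1296 (K = ((4 - 3*(-4) + 2*(-4)) + 28)**2 = ((4 + 12 - 8) + 28)**2 = (8 + 28)**2 = 36**2 = 1296)
K/P(m(Q)) = 1296/((9/(-3 + 7))**2) = 1296/((9/4)**2) = 1296/(81/16) = 1296*(16/81) = 256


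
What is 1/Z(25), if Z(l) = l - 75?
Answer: -1/50 ≈ -0.020000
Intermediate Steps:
Z(l) = -75 + l
1/Z(25) = 1/(-75 + 25) = 1/(-50) = -1/50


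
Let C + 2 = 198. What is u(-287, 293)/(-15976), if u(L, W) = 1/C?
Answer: -1/3131296 ≈ -3.1936e-7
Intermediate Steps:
C = 196 (C = -2 + 198 = 196)
u(L, W) = 1/196
u(-287, 293)/(-15976) = (1/196)/(-15976) = (1/196)*(-1/15976) = -1/3131296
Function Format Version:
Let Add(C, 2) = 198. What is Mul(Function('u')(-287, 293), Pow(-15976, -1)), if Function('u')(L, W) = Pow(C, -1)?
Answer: Rational(-1, 3131296) ≈ -3.1936e-7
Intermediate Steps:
C = 196 (C = Add(-2, 198) = 196)
Function('u')(L, W) = Rational(1, 196) (Function('u')(L, W) = Pow(196, -1) = Rational(1, 196))
Mul(Function('u')(-287, 293), Pow(-15976, -1)) = Mul(Rational(1, 196), Pow(-15976, -1)) = Mul(Rational(1, 196), Rational(-1, 15976)) = Rational(-1, 3131296)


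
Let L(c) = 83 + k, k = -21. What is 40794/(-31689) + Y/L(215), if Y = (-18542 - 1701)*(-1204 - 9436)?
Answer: 36695425882/10563 ≈ 3.4740e+6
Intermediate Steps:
L(c) = 62 (L(c) = 83 - 21 = 62)
Y = 215385520 (Y = -20243*(-10640) = 215385520)
40794/(-31689) + Y/L(215) = 40794/(-31689) + 215385520/62 = 40794*(-1/31689) + 215385520*(1/62) = -13598/10563 + 3473960 = 36695425882/10563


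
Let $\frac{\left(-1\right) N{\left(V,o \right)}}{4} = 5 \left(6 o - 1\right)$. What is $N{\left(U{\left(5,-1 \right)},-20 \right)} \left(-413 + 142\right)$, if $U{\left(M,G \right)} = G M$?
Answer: $-655820$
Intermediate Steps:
$N{\left(V,o \right)} = 20 - 120 o$ ($N{\left(V,o \right)} = - 4 \cdot 5 \left(6 o - 1\right) = - 4 \cdot 5 \left(-1 + 6 o\right) = - 4 \left(-5 + 30 o\right) = 20 - 120 o$)
$N{\left(U{\left(5,-1 \right)},-20 \right)} \left(-413 + 142\right) = \left(20 - -2400\right) \left(-413 + 142\right) = \left(20 + 2400\right) \left(-271\right) = 2420 \left(-271\right) = -655820$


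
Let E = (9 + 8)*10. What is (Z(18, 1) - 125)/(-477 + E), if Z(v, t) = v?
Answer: 107/307 ≈ 0.34853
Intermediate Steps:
E = 170 (E = 17*10 = 170)
(Z(18, 1) - 125)/(-477 + E) = (18 - 125)/(-477 + 170) = -107/(-307) = -107*(-1/307) = 107/307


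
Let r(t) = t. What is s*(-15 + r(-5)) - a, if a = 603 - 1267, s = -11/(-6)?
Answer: 1882/3 ≈ 627.33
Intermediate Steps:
s = 11/6 (s = -11*(-1/6) = 11/6 ≈ 1.8333)
a = -664
s*(-15 + r(-5)) - a = 11*(-15 - 5)/6 - 1*(-664) = (11/6)*(-20) + 664 = -110/3 + 664 = 1882/3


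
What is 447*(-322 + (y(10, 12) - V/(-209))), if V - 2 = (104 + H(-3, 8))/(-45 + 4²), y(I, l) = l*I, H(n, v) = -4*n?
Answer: -18872340/209 ≈ -90298.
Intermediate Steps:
y(I, l) = I*l
V = -2 (V = 2 + (104 - 4*(-3))/(-45 + 4²) = 2 + (104 + 12)/(-45 + 16) = 2 + 116/(-29) = 2 + 116*(-1/29) = 2 - 4 = -2)
447*(-322 + (y(10, 12) - V/(-209))) = 447*(-322 + (10*12 - (-2)/(-209))) = 447*(-322 + (120 - (-2)*(-1)/209)) = 447*(-322 + (120 - 1*2/209)) = 447*(-322 + (120 - 2/209)) = 447*(-322 + 25078/209) = 447*(-42220/209) = -18872340/209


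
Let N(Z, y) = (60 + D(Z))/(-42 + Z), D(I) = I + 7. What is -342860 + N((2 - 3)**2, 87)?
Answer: -14057328/41 ≈ -3.4286e+5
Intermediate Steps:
D(I) = 7 + I
N(Z, y) = (67 + Z)/(-42 + Z) (N(Z, y) = (60 + (7 + Z))/(-42 + Z) = (67 + Z)/(-42 + Z))
-342860 + N((2 - 3)**2, 87) = -342860 + (67 + (2 - 3)**2)/(-42 + (2 - 3)**2) = -342860 + (67 + (-1)**2)/(-42 + (-1)**2) = -342860 + (67 + 1)/(-42 + 1) = -342860 + 68/(-41) = -342860 - 1/41*68 = -342860 - 68/41 = -14057328/41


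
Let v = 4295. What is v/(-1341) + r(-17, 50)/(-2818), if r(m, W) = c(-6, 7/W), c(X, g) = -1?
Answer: -12101969/3778938 ≈ -3.2025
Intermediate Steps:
r(m, W) = -1
v/(-1341) + r(-17, 50)/(-2818) = 4295/(-1341) - 1/(-2818) = 4295*(-1/1341) - 1*(-1/2818) = -4295/1341 + 1/2818 = -12101969/3778938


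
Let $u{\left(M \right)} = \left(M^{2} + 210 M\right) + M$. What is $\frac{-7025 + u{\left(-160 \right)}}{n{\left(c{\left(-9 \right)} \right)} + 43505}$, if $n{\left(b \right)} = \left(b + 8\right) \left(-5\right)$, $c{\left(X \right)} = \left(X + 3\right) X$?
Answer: $- \frac{3037}{8639} \approx -0.35155$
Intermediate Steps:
$u{\left(M \right)} = M^{2} + 211 M$
$c{\left(X \right)} = X \left(3 + X\right)$ ($c{\left(X \right)} = \left(3 + X\right) X = X \left(3 + X\right)$)
$n{\left(b \right)} = -40 - 5 b$ ($n{\left(b \right)} = \left(8 + b\right) \left(-5\right) = -40 - 5 b$)
$\frac{-7025 + u{\left(-160 \right)}}{n{\left(c{\left(-9 \right)} \right)} + 43505} = \frac{-7025 - 160 \left(211 - 160\right)}{\left(-40 - 5 \left(- 9 \left(3 - 9\right)\right)\right) + 43505} = \frac{-7025 - 8160}{\left(-40 - 5 \left(\left(-9\right) \left(-6\right)\right)\right) + 43505} = \frac{-7025 - 8160}{\left(-40 - 270\right) + 43505} = - \frac{15185}{\left(-40 - 270\right) + 43505} = - \frac{15185}{-310 + 43505} = - \frac{15185}{43195} = \left(-15185\right) \frac{1}{43195} = - \frac{3037}{8639}$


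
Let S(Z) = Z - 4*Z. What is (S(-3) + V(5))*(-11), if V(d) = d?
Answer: -154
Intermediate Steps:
S(Z) = -3*Z
(S(-3) + V(5))*(-11) = (-3*(-3) + 5)*(-11) = (9 + 5)*(-11) = 14*(-11) = -154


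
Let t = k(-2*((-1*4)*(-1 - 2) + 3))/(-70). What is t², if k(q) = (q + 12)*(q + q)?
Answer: 11664/49 ≈ 238.04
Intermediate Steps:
k(q) = 2*q*(12 + q) (k(q) = (12 + q)*(2*q) = 2*q*(12 + q))
t = -108/7 (t = (2*(-2*((-1*4)*(-1 - 2) + 3))*(12 - 2*((-1*4)*(-1 - 2) + 3)))/(-70) = (2*(-2*(-4*(-3) + 3))*(12 - 2*(-4*(-3) + 3)))*(-1/70) = (2*(-2*(12 + 3))*(12 - 2*(12 + 3)))*(-1/70) = (2*(-2*15)*(12 - 2*15))*(-1/70) = (2*(-30)*(12 - 30))*(-1/70) = (2*(-30)*(-18))*(-1/70) = 1080*(-1/70) = -108/7 ≈ -15.429)
t² = (-108/7)² = 11664/49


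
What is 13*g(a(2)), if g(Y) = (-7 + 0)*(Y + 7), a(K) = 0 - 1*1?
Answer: -546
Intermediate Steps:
a(K) = -1 (a(K) = 0 - 1 = -1)
g(Y) = -49 - 7*Y (g(Y) = -7*(7 + Y) = -49 - 7*Y)
13*g(a(2)) = 13*(-49 - 7*(-1)) = 13*(-49 + 7) = 13*(-42) = -546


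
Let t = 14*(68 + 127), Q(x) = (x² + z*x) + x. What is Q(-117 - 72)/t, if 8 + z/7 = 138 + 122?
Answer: -7092/65 ≈ -109.11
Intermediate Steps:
z = 1764 (z = -56 + 7*(138 + 122) = -56 + 7*260 = -56 + 1820 = 1764)
Q(x) = x² + 1765*x (Q(x) = (x² + 1764*x) + x = x² + 1765*x)
t = 2730 (t = 14*195 = 2730)
Q(-117 - 72)/t = ((-117 - 72)*(1765 + (-117 - 72)))/2730 = -189*(1765 - 189)*(1/2730) = -189*1576*(1/2730) = -297864*1/2730 = -7092/65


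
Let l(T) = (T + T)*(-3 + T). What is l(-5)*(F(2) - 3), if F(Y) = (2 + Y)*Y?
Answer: 400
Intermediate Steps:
l(T) = 2*T*(-3 + T) (l(T) = (2*T)*(-3 + T) = 2*T*(-3 + T))
F(Y) = Y*(2 + Y)
l(-5)*(F(2) - 3) = (2*(-5)*(-3 - 5))*(2*(2 + 2) - 3) = (2*(-5)*(-8))*(2*4 - 3) = 80*(8 - 3) = 80*5 = 400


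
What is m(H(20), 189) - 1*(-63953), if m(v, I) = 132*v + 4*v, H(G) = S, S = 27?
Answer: 67625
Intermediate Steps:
H(G) = 27
m(v, I) = 136*v
m(H(20), 189) - 1*(-63953) = 136*27 - 1*(-63953) = 3672 + 63953 = 67625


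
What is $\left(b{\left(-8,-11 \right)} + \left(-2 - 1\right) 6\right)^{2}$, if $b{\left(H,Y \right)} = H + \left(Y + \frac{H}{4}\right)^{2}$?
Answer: $20449$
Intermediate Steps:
$b{\left(H,Y \right)} = H + \left(Y + \frac{H}{4}\right)^{2}$ ($b{\left(H,Y \right)} = H + \left(Y + H \frac{1}{4}\right)^{2} = H + \left(Y + \frac{H}{4}\right)^{2}$)
$\left(b{\left(-8,-11 \right)} + \left(-2 - 1\right) 6\right)^{2} = \left(\left(-8 + \frac{\left(-8 + 4 \left(-11\right)\right)^{2}}{16}\right) + \left(-2 - 1\right) 6\right)^{2} = \left(\left(-8 + \frac{\left(-8 - 44\right)^{2}}{16}\right) - 18\right)^{2} = \left(\left(-8 + \frac{\left(-52\right)^{2}}{16}\right) - 18\right)^{2} = \left(\left(-8 + \frac{1}{16} \cdot 2704\right) - 18\right)^{2} = \left(\left(-8 + 169\right) - 18\right)^{2} = \left(161 - 18\right)^{2} = 143^{2} = 20449$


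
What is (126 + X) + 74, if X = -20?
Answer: 180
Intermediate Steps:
(126 + X) + 74 = (126 - 20) + 74 = 106 + 74 = 180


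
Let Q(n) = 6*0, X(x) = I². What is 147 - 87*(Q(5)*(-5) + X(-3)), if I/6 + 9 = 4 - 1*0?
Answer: -78153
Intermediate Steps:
I = -30 (I = -54 + 6*(4 - 1*0) = -54 + 6*(4 + 0) = -54 + 6*4 = -54 + 24 = -30)
X(x) = 900 (X(x) = (-30)² = 900)
Q(n) = 0
147 - 87*(Q(5)*(-5) + X(-3)) = 147 - 87*(0*(-5) + 900) = 147 - 87*(0 + 900) = 147 - 87*900 = 147 - 78300 = -78153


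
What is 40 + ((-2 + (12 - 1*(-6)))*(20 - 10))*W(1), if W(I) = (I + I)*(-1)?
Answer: -280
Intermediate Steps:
W(I) = -2*I (W(I) = (2*I)*(-1) = -2*I)
40 + ((-2 + (12 - 1*(-6)))*(20 - 10))*W(1) = 40 + ((-2 + (12 - 1*(-6)))*(20 - 10))*(-2*1) = 40 + ((-2 + (12 + 6))*10)*(-2) = 40 + ((-2 + 18)*10)*(-2) = 40 + (16*10)*(-2) = 40 + 160*(-2) = 40 - 320 = -280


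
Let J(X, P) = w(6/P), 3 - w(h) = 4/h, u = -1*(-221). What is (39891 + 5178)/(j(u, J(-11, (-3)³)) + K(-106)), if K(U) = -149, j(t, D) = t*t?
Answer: 45069/48692 ≈ 0.92559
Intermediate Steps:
u = 221
w(h) = 3 - 4/h
J(X, P) = 3 - 2*P/3 (J(X, P) = 3 - 4*P/6 = 3 - 2*P/3)
j(t, D) = t²
(39891 + 5178)/(j(u, J(-11, (-3)³)) + K(-106)) = (39891 + 5178)/(221² - 149) = 45069/(48841 - 149) = 45069/48692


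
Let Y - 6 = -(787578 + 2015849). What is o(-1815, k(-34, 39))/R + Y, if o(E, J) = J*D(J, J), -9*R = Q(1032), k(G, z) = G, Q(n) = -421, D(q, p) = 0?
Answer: -2803421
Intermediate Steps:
R = 421/9 (R = -1/9*(-421) = 421/9 ≈ 46.778)
o(E, J) = 0 (o(E, J) = J*0 = 0)
Y = -2803421 (Y = 6 - (787578 + 2015849) = 6 - 1*2803427 = 6 - 2803427 = -2803421)
o(-1815, k(-34, 39))/R + Y = 0/(421/9) - 2803421 = 0*(9/421) - 2803421 = 0 - 2803421 = -2803421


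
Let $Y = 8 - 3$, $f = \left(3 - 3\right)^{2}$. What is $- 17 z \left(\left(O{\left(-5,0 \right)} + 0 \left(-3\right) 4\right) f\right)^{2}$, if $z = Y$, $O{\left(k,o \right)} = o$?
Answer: $0$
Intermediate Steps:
$f = 0$ ($f = 0^{2} = 0$)
$Y = 5$
$z = 5$
$- 17 z \left(\left(O{\left(-5,0 \right)} + 0 \left(-3\right) 4\right) f\right)^{2} = \left(-17\right) 5 \left(\left(0 + 0 \left(-3\right) 4\right) 0\right)^{2} = - 85 \left(\left(0 + 0 \cdot 4\right) 0\right)^{2} = - 85 \left(\left(0 + 0\right) 0\right)^{2} = - 85 \left(0 \cdot 0\right)^{2} = - 85 \cdot 0^{2} = \left(-85\right) 0 = 0$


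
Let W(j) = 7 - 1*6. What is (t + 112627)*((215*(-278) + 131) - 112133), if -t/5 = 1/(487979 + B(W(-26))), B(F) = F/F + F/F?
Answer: -9440560963477304/487981 ≈ -1.9346e+10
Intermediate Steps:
W(j) = 1 (W(j) = 7 - 6 = 1)
B(F) = 2 (B(F) = 1 + 1 = 2)
t = -5/487981 (t = -5/(487979 + 2) = -5/487981 ≈ -1.0246e-5)
(t + 112627)*((215*(-278) + 131) - 112133) = (-5/487981 + 112627)*((215*(-278) + 131) - 112133) = 54959836082*((-59770 + 131) - 112133)/487981 = 54959836082*(-59639 - 112133)/487981 = (54959836082/487981)*(-171772) = -9440560963477304/487981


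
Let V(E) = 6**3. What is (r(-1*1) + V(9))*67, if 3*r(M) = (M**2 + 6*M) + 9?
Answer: 43684/3 ≈ 14561.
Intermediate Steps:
V(E) = 216
r(M) = 3 + 2*M + M**2/3 (r(M) = ((M**2 + 6*M) + 9)/3 = (9 + M**2 + 6*M)/3 = 3 + 2*M + M**2/3)
(r(-1*1) + V(9))*67 = ((3 + 2*(-1*1) + (-1*1)**2/3) + 216)*67 = ((3 + 2*(-1) + (1/3)*(-1)**2) + 216)*67 = ((3 - 2 + (1/3)*1) + 216)*67 = ((3 - 2 + 1/3) + 216)*67 = (4/3 + 216)*67 = (652/3)*67 = 43684/3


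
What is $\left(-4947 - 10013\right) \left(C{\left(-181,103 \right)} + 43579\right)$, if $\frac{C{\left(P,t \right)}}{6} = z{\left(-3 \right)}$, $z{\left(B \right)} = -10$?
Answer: $-651044240$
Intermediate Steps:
$C{\left(P,t \right)} = -60$ ($C{\left(P,t \right)} = 6 \left(-10\right) = -60$)
$\left(-4947 - 10013\right) \left(C{\left(-181,103 \right)} + 43579\right) = \left(-4947 - 10013\right) \left(-60 + 43579\right) = \left(-14960\right) 43519 = -651044240$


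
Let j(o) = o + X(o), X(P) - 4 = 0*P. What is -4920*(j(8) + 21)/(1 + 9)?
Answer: -16236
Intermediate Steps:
X(P) = 4 (X(P) = 4 + 0*P = 4 + 0 = 4)
j(o) = 4 + o (j(o) = o + 4 = 4 + o)
-4920*(j(8) + 21)/(1 + 9) = -4920*((4 + 8) + 21)/(1 + 9) = -4920*(12 + 21)/10 = -162360/10 = -4920*33/10 = -16236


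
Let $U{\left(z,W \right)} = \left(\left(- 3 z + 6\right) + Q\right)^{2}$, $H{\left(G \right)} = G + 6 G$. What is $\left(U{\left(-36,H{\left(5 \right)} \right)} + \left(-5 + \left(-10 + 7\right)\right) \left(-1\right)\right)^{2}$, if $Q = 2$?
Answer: $181279296$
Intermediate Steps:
$H{\left(G \right)} = 7 G$
$U{\left(z,W \right)} = \left(8 - 3 z\right)^{2}$ ($U{\left(z,W \right)} = \left(\left(- 3 z + 6\right) + 2\right)^{2} = \left(\left(6 - 3 z\right) + 2\right)^{2} = \left(8 - 3 z\right)^{2}$)
$\left(U{\left(-36,H{\left(5 \right)} \right)} + \left(-5 + \left(-10 + 7\right)\right) \left(-1\right)\right)^{2} = \left(\left(8 - -108\right)^{2} + \left(-5 + \left(-10 + 7\right)\right) \left(-1\right)\right)^{2} = \left(\left(8 + 108\right)^{2} + \left(-5 - 3\right) \left(-1\right)\right)^{2} = \left(116^{2} - -8\right)^{2} = \left(13456 + 8\right)^{2} = 13464^{2} = 181279296$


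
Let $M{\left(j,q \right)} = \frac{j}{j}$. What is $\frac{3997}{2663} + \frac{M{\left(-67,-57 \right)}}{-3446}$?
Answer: $\frac{13770999}{9176698} \approx 1.5006$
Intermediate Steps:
$M{\left(j,q \right)} = 1$
$\frac{3997}{2663} + \frac{M{\left(-67,-57 \right)}}{-3446} = \frac{3997}{2663} + 1 \frac{1}{-3446} = 3997 \cdot \frac{1}{2663} + 1 \left(- \frac{1}{3446}\right) = \frac{3997}{2663} - \frac{1}{3446} = \frac{13770999}{9176698}$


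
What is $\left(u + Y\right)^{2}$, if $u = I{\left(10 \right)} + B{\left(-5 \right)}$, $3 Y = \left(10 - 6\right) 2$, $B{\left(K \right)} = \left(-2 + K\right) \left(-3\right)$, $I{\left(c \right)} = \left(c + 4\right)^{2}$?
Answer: $\frac{434281}{9} \approx 48253.0$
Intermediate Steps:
$I{\left(c \right)} = \left(4 + c\right)^{2}$
$B{\left(K \right)} = 6 - 3 K$
$Y = \frac{8}{3}$ ($Y = \frac{\left(10 - 6\right) 2}{3} = \frac{4 \cdot 2}{3} = \frac{1}{3} \cdot 8 = \frac{8}{3} \approx 2.6667$)
$u = 217$ ($u = \left(4 + 10\right)^{2} + \left(6 - -15\right) = 14^{2} + \left(6 + 15\right) = 196 + 21 = 217$)
$\left(u + Y\right)^{2} = \left(217 + \frac{8}{3}\right)^{2} = \left(\frac{659}{3}\right)^{2} = \frac{434281}{9}$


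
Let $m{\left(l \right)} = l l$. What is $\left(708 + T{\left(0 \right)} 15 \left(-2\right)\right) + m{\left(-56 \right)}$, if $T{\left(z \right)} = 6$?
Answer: $3664$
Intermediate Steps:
$m{\left(l \right)} = l^{2}$
$\left(708 + T{\left(0 \right)} 15 \left(-2\right)\right) + m{\left(-56 \right)} = \left(708 + 6 \cdot 15 \left(-2\right)\right) + \left(-56\right)^{2} = \left(708 + 90 \left(-2\right)\right) + 3136 = \left(708 - 180\right) + 3136 = 528 + 3136 = 3664$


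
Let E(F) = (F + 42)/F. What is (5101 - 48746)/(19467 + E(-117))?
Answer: -1702155/759238 ≈ -2.2419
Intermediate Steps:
E(F) = (42 + F)/F
(5101 - 48746)/(19467 + E(-117)) = (5101 - 48746)/(19467 + (42 - 117)/(-117)) = -43645/(19467 - 1/117*(-75)) = -43645/(19467 + 25/39) = -43645/759238/39 = -43645*39/759238 = -1702155/759238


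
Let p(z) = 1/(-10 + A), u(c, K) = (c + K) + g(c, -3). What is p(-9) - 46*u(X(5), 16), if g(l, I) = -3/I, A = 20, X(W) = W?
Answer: -10119/10 ≈ -1011.9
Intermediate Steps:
u(c, K) = 1 + K + c (u(c, K) = (c + K) - 3/(-3) = (K + c) - 3*(-⅓) = (K + c) + 1 = 1 + K + c)
p(z) = ⅒ (p(z) = 1/(-10 + 20) = 1/10 = ⅒)
p(-9) - 46*u(X(5), 16) = ⅒ - 46*(1 + 16 + 5) = ⅒ - 46*22 = ⅒ - 1012 = -10119/10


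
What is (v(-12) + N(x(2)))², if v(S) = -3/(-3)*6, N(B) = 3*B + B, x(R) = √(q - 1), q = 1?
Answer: 36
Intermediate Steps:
x(R) = 0 (x(R) = √(1 - 1) = √0 = 0)
N(B) = 4*B
v(S) = 6 (v(S) = -3*(-⅓)*6 = 1*6 = 6)
(v(-12) + N(x(2)))² = (6 + 4*0)² = (6 + 0)² = 6² = 36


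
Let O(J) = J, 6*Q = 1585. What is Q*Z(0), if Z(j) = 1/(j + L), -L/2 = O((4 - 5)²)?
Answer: -1585/12 ≈ -132.08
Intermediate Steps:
Q = 1585/6 (Q = (⅙)*1585 = 1585/6 ≈ 264.17)
L = -2 (L = -2*(4 - 5)² = -2*(-1)² = -2*1 = -2)
Z(j) = 1/(-2 + j) (Z(j) = 1/(j - 2) = 1/(-2 + j))
Q*Z(0) = 1585/(6*(-2 + 0)) = (1585/6)/(-2) = (1585/6)*(-½) = -1585/12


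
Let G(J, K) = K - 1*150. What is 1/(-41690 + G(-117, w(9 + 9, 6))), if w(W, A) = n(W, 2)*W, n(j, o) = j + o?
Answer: -1/41480 ≈ -2.4108e-5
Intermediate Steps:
w(W, A) = W*(2 + W) (w(W, A) = (W + 2)*W = (2 + W)*W = W*(2 + W))
G(J, K) = -150 + K (G(J, K) = K - 150 = -150 + K)
1/(-41690 + G(-117, w(9 + 9, 6))) = 1/(-41690 + (-150 + (9 + 9)*(2 + (9 + 9)))) = 1/(-41690 + (-150 + 18*(2 + 18))) = 1/(-41690 + (-150 + 18*20)) = 1/(-41690 + (-150 + 360)) = 1/(-41690 + 210) = 1/(-41480) = -1/41480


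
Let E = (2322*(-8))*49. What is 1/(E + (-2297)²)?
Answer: 1/4365985 ≈ 2.2904e-7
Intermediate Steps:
E = -910224 (E = -18576*49 = -910224)
1/(E + (-2297)²) = 1/(-910224 + (-2297)²) = 1/(-910224 + 5276209) = 1/4365985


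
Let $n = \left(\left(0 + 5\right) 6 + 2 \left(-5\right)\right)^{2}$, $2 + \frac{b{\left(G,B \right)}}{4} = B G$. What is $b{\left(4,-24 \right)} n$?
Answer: $-156800$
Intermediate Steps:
$b{\left(G,B \right)} = -8 + 4 B G$
$n = 400$ ($n = \left(5 \cdot 6 - 10\right)^{2} = \left(30 - 10\right)^{2} = 20^{2} = 400$)
$b{\left(4,-24 \right)} n = \left(-8 + 4 \left(-24\right) 4\right) 400 = \left(-8 - 384\right) 400 = \left(-392\right) 400 = -156800$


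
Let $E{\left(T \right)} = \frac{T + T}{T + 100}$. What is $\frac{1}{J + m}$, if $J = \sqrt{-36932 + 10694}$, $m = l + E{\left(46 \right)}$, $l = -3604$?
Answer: $- \frac{3200393}{11555503403} - \frac{5329 i \sqrt{26238}}{69333020418} \approx -0.00027696 - 1.245 \cdot 10^{-5} i$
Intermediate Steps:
$E{\left(T \right)} = \frac{2 T}{100 + T}$
$m = - \frac{263046}{73}$ ($m = -3604 + 2 \cdot 46 \frac{1}{100 + 46} = -3604 + 2 \cdot 46 \cdot \frac{1}{146} = -3604 + \frac{46}{73} = - \frac{263046}{73} \approx -3603.4$)
$J = i \sqrt{26238}$ ($J = \sqrt{-26238} = i \sqrt{26238} \approx 161.98 i$)
$\frac{1}{J + m} = \frac{1}{i \sqrt{26238} - \frac{263046}{73}} = \frac{1}{- \frac{263046}{73} + i \sqrt{26238}}$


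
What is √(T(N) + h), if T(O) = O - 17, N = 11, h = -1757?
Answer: I*√1763 ≈ 41.988*I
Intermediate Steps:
T(O) = -17 + O
√(T(N) + h) = √((-17 + 11) - 1757) = √(-6 - 1757) = √(-1763) = I*√1763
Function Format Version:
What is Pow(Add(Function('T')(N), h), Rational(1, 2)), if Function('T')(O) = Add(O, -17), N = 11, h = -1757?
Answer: Mul(I, Pow(1763, Rational(1, 2))) ≈ Mul(41.988, I)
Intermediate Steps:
Function('T')(O) = Add(-17, O)
Pow(Add(Function('T')(N), h), Rational(1, 2)) = Pow(Add(Add(-17, 11), -1757), Rational(1, 2)) = Pow(Add(-6, -1757), Rational(1, 2)) = Pow(-1763, Rational(1, 2)) = Mul(I, Pow(1763, Rational(1, 2)))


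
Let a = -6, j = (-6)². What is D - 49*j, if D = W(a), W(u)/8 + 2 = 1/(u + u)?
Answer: -5342/3 ≈ -1780.7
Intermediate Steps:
j = 36
W(u) = -16 + 4/u (W(u) = -16 + 8/(u + u) = -16 + 8/((2*u)) = -16 + 8*(1/(2*u)) = -16 + 4/u)
D = -50/3 (D = -16 + 4/(-6) = -16 + 4*(-⅙) = -16 - ⅔ = -50/3 ≈ -16.667)
D - 49*j = -50/3 - 49*36 = -50/3 - 1764 = -5342/3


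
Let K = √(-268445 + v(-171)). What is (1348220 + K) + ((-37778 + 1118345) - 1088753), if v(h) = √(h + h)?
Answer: 1340034 + √(-268445 + 3*I*√38) ≈ 1.34e+6 + 518.12*I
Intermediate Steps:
v(h) = √2*√h (v(h) = √(2*h) = √2*√h)
K = √(-268445 + 3*I*√38) (K = √(-268445 + √2*√(-171)) = √(-268445 + √2*(3*I*√19)) = √(-268445 + 3*I*√38) ≈ 0.018 + 518.12*I)
(1348220 + K) + ((-37778 + 1118345) - 1088753) = (1348220 + √(-268445 + 3*I*√38)) + ((-37778 + 1118345) - 1088753) = (1348220 + √(-268445 + 3*I*√38)) + (1080567 - 1088753) = (1348220 + √(-268445 + 3*I*√38)) - 8186 = 1340034 + √(-268445 + 3*I*√38)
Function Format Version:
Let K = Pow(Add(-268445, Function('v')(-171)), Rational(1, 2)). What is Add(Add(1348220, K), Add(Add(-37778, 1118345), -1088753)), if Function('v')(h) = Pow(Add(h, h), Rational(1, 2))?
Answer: Add(1340034, Pow(Add(-268445, Mul(3, I, Pow(38, Rational(1, 2)))), Rational(1, 2))) ≈ Add(1.3400e+6, Mul(518.12, I))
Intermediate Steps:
Function('v')(h) = Mul(Pow(2, Rational(1, 2)), Pow(h, Rational(1, 2))) (Function('v')(h) = Pow(Mul(2, h), Rational(1, 2)) = Mul(Pow(2, Rational(1, 2)), Pow(h, Rational(1, 2))))
K = Pow(Add(-268445, Mul(3, I, Pow(38, Rational(1, 2)))), Rational(1, 2)) (K = Pow(Add(-268445, Mul(Pow(2, Rational(1, 2)), Pow(-171, Rational(1, 2)))), Rational(1, 2)) = Pow(Add(-268445, Mul(Pow(2, Rational(1, 2)), Mul(3, I, Pow(19, Rational(1, 2))))), Rational(1, 2)) = Pow(Add(-268445, Mul(3, I, Pow(38, Rational(1, 2)))), Rational(1, 2)) ≈ Add(0.018, Mul(518.12, I)))
Add(Add(1348220, K), Add(Add(-37778, 1118345), -1088753)) = Add(Add(1348220, Pow(Add(-268445, Mul(3, I, Pow(38, Rational(1, 2)))), Rational(1, 2))), Add(Add(-37778, 1118345), -1088753)) = Add(Add(1348220, Pow(Add(-268445, Mul(3, I, Pow(38, Rational(1, 2)))), Rational(1, 2))), Add(1080567, -1088753)) = Add(Add(1348220, Pow(Add(-268445, Mul(3, I, Pow(38, Rational(1, 2)))), Rational(1, 2))), -8186) = Add(1340034, Pow(Add(-268445, Mul(3, I, Pow(38, Rational(1, 2)))), Rational(1, 2)))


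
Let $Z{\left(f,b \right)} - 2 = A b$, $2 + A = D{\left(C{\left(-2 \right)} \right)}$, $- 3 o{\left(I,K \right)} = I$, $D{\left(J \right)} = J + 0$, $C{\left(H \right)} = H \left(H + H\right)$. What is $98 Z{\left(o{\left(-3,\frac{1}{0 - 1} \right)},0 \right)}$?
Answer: $196$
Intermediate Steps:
$C{\left(H \right)} = 2 H^{2}$ ($C{\left(H \right)} = H 2 H = 2 H^{2}$)
$D{\left(J \right)} = J$
$o{\left(I,K \right)} = - \frac{I}{3}$
$A = 6$ ($A = -2 + 2 \left(-2\right)^{2} = -2 + 2 \cdot 4 = -2 + 8 = 6$)
$Z{\left(f,b \right)} = 2 + 6 b$
$98 Z{\left(o{\left(-3,\frac{1}{0 - 1} \right)},0 \right)} = 98 \left(2 + 6 \cdot 0\right) = 98 \left(2 + 0\right) = 98 \cdot 2 = 196$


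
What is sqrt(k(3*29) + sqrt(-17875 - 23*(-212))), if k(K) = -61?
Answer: sqrt(-61 + I*sqrt(12999)) ≈ 5.844 + 9.7546*I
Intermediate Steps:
sqrt(k(3*29) + sqrt(-17875 - 23*(-212))) = sqrt(-61 + sqrt(-17875 - 23*(-212))) = sqrt(-61 + sqrt(-17875 + 4876)) = sqrt(-61 + sqrt(-12999)) = sqrt(-61 + I*sqrt(12999))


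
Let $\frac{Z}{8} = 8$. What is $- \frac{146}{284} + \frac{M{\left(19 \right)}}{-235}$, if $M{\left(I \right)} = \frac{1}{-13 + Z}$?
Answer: $- \frac{875047}{1701870} \approx -0.51417$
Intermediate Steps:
$Z = 64$ ($Z = 8 \cdot 8 = 64$)
$M{\left(I \right)} = \frac{1}{51}$ ($M{\left(I \right)} = \frac{1}{-13 + 64} = \frac{1}{51}$)
$- \frac{146}{284} + \frac{M{\left(19 \right)}}{-235} = - \frac{146}{284} + \frac{1}{51 \left(-235\right)} = \left(-146\right) \frac{1}{284} + \frac{1}{51} \left(- \frac{1}{235}\right) = - \frac{73}{142} - \frac{1}{11985} = - \frac{875047}{1701870}$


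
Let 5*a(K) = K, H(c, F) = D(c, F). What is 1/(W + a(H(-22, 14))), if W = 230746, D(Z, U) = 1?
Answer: 5/1153731 ≈ 4.3338e-6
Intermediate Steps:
H(c, F) = 1
a(K) = K/5
1/(W + a(H(-22, 14))) = 1/(230746 + (1/5)*1) = 1/(230746 + 1/5) = 1/(1153731/5) = 5/1153731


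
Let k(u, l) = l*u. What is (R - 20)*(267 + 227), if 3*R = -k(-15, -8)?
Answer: -29640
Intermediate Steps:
R = -40 (R = (-(-8)*(-15))/3 = (-1*120)/3 = (⅓)*(-120) = -40)
(R - 20)*(267 + 227) = (-40 - 20)*(267 + 227) = -60*494 = -29640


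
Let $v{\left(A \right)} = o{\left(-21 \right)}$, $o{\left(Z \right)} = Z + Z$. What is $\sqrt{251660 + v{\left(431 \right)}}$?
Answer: $\sqrt{251618} \approx 501.62$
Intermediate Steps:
$o{\left(Z \right)} = 2 Z$
$v{\left(A \right)} = -42$ ($v{\left(A \right)} = 2 \left(-21\right) = -42$)
$\sqrt{251660 + v{\left(431 \right)}} = \sqrt{251660 - 42} = \sqrt{251618}$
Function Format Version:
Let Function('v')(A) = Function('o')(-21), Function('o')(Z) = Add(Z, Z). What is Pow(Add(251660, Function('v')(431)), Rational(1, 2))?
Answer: Pow(251618, Rational(1, 2)) ≈ 501.62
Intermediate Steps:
Function('o')(Z) = Mul(2, Z)
Function('v')(A) = -42 (Function('v')(A) = Mul(2, -21) = -42)
Pow(Add(251660, Function('v')(431)), Rational(1, 2)) = Pow(Add(251660, -42), Rational(1, 2)) = Pow(251618, Rational(1, 2))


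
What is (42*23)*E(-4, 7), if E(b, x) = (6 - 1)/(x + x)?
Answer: 345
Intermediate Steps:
E(b, x) = 5/(2*x) (E(b, x) = 5/((2*x)) = 5*(1/(2*x)) = 5/(2*x))
(42*23)*E(-4, 7) = (42*23)*((5/2)/7) = 966*((5/2)*(1/7)) = 966*(5/14) = 345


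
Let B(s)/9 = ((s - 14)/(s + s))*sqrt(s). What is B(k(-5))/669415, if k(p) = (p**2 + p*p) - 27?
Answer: 81*sqrt(23)/30793090 ≈ 1.2615e-5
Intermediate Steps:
k(p) = -27 + 2*p**2 (k(p) = (p**2 + p**2) - 27 = 2*p**2 - 27 = -27 + 2*p**2)
B(s) = 9*(-14 + s)/(2*sqrt(s)) (B(s) = 9*(((s - 14)/(s + s))*sqrt(s)) = 9*(((-14 + s)/((2*s)))*sqrt(s)) = 9*(((-14 + s)*(1/(2*s)))*sqrt(s)) = 9*(((-14 + s)/(2*s))*sqrt(s)) = 9*((-14 + s)/(2*sqrt(s))) = 9*(-14 + s)/(2*sqrt(s)))
B(k(-5))/669415 = (9*(-14 + (-27 + 2*(-5)**2))/(2*sqrt(-27 + 2*(-5)**2)))/669415 = (9*(-14 + (-27 + 2*25))/(2*sqrt(-27 + 2*25)))*(1/669415) = (9*(-14 + (-27 + 50))/(2*sqrt(-27 + 50)))*(1/669415) = (9*(-14 + 23)/(2*sqrt(23)))*(1/669415) = ((9/2)*(sqrt(23)/23)*9)*(1/669415) = (81*sqrt(23)/46)*(1/669415) = 81*sqrt(23)/30793090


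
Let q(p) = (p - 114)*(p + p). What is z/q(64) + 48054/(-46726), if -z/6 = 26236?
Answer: 440492151/18690400 ≈ 23.568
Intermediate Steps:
z = -157416 (z = -6*26236 = -157416)
q(p) = 2*p*(-114 + p) (q(p) = (-114 + p)*(2*p) = 2*p*(-114 + p))
z/q(64) + 48054/(-46726) = -157416*1/(128*(-114 + 64)) + 48054/(-46726) = -157416/(2*64*(-50)) + 48054*(-1/46726) = -157416/(-6400) - 24027/23363 = -157416*(-1/6400) - 24027/23363 = 19677/800 - 24027/23363 = 440492151/18690400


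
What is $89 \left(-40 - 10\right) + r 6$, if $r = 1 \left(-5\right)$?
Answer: $-4480$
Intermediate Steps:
$r = -5$
$89 \left(-40 - 10\right) + r 6 = 89 \left(-40 - 10\right) - 30 = 89 \left(-50\right) - 30 = -4450 - 30 = -4480$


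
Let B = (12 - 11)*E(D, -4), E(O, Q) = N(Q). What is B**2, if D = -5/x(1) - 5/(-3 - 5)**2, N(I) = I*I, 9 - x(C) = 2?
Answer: 256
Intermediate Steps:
x(C) = 7 (x(C) = 9 - 1*2 = 9 - 2 = 7)
N(I) = I**2
D = -355/448 (D = -5/7 - 5/(-3 - 5)**2 = -5*1/7 - 5/((-8)**2) = -5/7 - 5/64 = -355/448 ≈ -0.79241)
E(O, Q) = Q**2
B = 16 (B = (12 - 11)*(-4)**2 = 1*16 = 16)
B**2 = 16**2 = 256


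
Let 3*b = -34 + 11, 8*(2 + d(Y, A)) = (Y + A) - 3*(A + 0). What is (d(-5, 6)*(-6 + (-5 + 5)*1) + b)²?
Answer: 42025/144 ≈ 291.84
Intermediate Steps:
d(Y, A) = -2 - A/4 + Y/8 (d(Y, A) = -2 + ((Y + A) - 3*(A + 0))/8 = -2 + ((A + Y) - 3*A)/8 = -2 + (Y - 2*A)/8 = -2 + (-A/4 + Y/8) = -2 - A/4 + Y/8)
b = -23/3 (b = (-34 + 11)/3 = (⅓)*(-23) = -23/3 ≈ -7.6667)
(d(-5, 6)*(-6 + (-5 + 5)*1) + b)² = ((-2 - ¼*6 + (⅛)*(-5))*(-6 + (-5 + 5)*1) - 23/3)² = ((-2 - 3/2 - 5/8)*(-6 + 0*1) - 23/3)² = (-33*(-6 + 0)/8 - 23/3)² = (-33/8*(-6) - 23/3)² = (99/4 - 23/3)² = (205/12)² = 42025/144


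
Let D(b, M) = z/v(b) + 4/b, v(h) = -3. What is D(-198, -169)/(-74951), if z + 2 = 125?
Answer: 4061/7420149 ≈ 0.00054729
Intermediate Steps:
z = 123 (z = -2 + 125 = 123)
D(b, M) = -41 + 4/b (D(b, M) = 123/(-3) + 4/b = 123*(-1/3) + 4/b = -41 + 4/b)
D(-198, -169)/(-74951) = (-41 + 4/(-198))/(-74951) = (-41 + 4*(-1/198))*(-1/74951) = (-41 - 2/99)*(-1/74951) = -4061/99*(-1/74951) = 4061/7420149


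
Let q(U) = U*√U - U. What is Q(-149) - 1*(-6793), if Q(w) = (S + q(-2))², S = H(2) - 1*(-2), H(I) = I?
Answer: 6821 - 24*I*√2 ≈ 6821.0 - 33.941*I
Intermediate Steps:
q(U) = U^(3/2) - U
S = 4 (S = 2 - 1*(-2) = 2 + 2 = 4)
Q(w) = (6 - 2*I*√2)² (Q(w) = (4 + ((-2)^(3/2) - 1*(-2)))² = (4 + (-2*I*√2 + 2))² = (4 + (2 - 2*I*√2))² = (6 - 2*I*√2)²)
Q(-149) - 1*(-6793) = (28 - 24*I*√2) - 1*(-6793) = (28 - 24*I*√2) + 6793 = 6821 - 24*I*√2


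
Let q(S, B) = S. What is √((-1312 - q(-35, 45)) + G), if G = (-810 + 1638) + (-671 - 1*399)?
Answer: 7*I*√31 ≈ 38.974*I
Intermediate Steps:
G = -242 (G = 828 + (-671 - 399) = 828 - 1070 = -242)
√((-1312 - q(-35, 45)) + G) = √((-1312 - 1*(-35)) - 242) = √((-1312 + 35) - 242) = √(-1277 - 242) = √(-1519) = 7*I*√31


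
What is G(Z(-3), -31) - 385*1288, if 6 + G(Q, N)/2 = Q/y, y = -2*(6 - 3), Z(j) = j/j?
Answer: -1487677/3 ≈ -4.9589e+5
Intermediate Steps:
Z(j) = 1
y = -6 (y = -2*3 = -6)
G(Q, N) = -12 - Q/3 (G(Q, N) = -12 + 2*(Q/(-6)) = -12 + 2*(Q*(-1/6)) = -12 + 2*(-Q/6) = -12 - Q/3)
G(Z(-3), -31) - 385*1288 = (-12 - 1/3*1) - 385*1288 = (-12 - 1/3) - 495880 = -37/3 - 495880 = -1487677/3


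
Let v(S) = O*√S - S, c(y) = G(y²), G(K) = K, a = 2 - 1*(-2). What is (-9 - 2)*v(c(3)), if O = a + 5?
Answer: -198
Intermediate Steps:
a = 4 (a = 2 + 2 = 4)
O = 9 (O = 4 + 5 = 9)
c(y) = y²
v(S) = -S + 9*√S (v(S) = 9*√S - S = -S + 9*√S)
(-9 - 2)*v(c(3)) = (-9 - 2)*(-1*3² + 9*√(3²)) = -11*(-1*9 + 9*√9) = -11*(-9 + 9*3) = -11*(-9 + 27) = -11*18 = -198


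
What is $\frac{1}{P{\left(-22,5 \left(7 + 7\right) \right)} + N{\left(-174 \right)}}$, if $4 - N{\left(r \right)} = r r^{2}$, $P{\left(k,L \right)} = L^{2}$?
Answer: $\frac{1}{5272928} \approx 1.8965 \cdot 10^{-7}$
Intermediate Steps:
$N{\left(r \right)} = 4 - r^{3}$ ($N{\left(r \right)} = 4 - r r^{2} = 4 - r^{3}$)
$\frac{1}{P{\left(-22,5 \left(7 + 7\right) \right)} + N{\left(-174 \right)}} = \frac{1}{\left(5 \left(7 + 7\right)\right)^{2} + \left(4 - \left(-174\right)^{3}\right)} = \frac{1}{\left(5 \cdot 14\right)^{2} + \left(4 - -5268024\right)} = \frac{1}{70^{2} + \left(4 + 5268024\right)} = \frac{1}{4900 + 5268028} = \frac{1}{5272928}$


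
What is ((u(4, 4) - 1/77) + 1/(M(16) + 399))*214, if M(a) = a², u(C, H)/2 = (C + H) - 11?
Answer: -64882232/50435 ≈ -1286.5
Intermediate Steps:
u(C, H) = -22 + 2*C + 2*H (u(C, H) = 2*((C + H) - 11) = 2*(-11 + C + H) = -22 + 2*C + 2*H)
((u(4, 4) - 1/77) + 1/(M(16) + 399))*214 = (((-22 + 2*4 + 2*4) - 1/77) + 1/(16² + 399))*214 = (((-22 + 8 + 8) - 1*1/77) + 1/(256 + 399))*214 = ((-6 - 1/77) + 1/655)*214 = (-463/77 + 1/655)*214 = -303188/50435*214 = -64882232/50435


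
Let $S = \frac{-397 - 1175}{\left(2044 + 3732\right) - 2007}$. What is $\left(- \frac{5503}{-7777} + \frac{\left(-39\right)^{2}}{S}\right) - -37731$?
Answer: $\frac{138901355669}{4075148} \approx 34085.0$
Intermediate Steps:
$S = - \frac{1572}{3769}$ ($S = - \frac{1572}{5776 - 2007} = - \frac{1572}{3769} \approx -0.41709$)
$\left(- \frac{5503}{-7777} + \frac{\left(-39\right)^{2}}{S}\right) - -37731 = \left(- \frac{5503}{-7777} + \frac{\left(-39\right)^{2}}{- \frac{1572}{3769}}\right) - -37731 = \left(\left(-5503\right) \left(- \frac{1}{7777}\right) + 1521 \left(- \frac{3769}{1572}\right)\right) + 37731 = \left(\frac{5503}{7777} - \frac{1910883}{524}\right) + 37731 = - \frac{14858053519}{4075148} + 37731 = \frac{138901355669}{4075148}$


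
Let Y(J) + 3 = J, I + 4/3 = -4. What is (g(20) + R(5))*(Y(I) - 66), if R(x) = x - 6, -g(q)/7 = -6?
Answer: -9143/3 ≈ -3047.7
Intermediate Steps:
g(q) = 42 (g(q) = -7*(-6) = 42)
R(x) = -6 + x
I = -16/3 (I = -4/3 - 4 = -16/3 ≈ -5.3333)
Y(J) = -3 + J
(g(20) + R(5))*(Y(I) - 66) = (42 + (-6 + 5))*((-3 - 16/3) - 66) = (42 - 1)*(-25/3 - 66) = 41*(-223/3) = -9143/3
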